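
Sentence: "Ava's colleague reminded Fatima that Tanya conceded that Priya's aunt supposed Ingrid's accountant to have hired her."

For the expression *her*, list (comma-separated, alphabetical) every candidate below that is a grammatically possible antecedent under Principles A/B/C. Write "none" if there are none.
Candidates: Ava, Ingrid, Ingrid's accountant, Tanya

Ava, Ingrid, Tanya

*her* is a pronoun; Principle B requires it to be free in its binding domain — the clause headed by 'hired'.
— Ava: possessor inside the subject DP of the matrix clause; does not c-command the pronoun — Principle B does not apply; allowed.
— Ingrid: possessor inside the subject DP of the clause headed by 'hired'; does not c-command the pronoun — Principle B does not apply; allowed.
— Ingrid's accountant: subject of the clause headed by 'hired'; c-commands the pronoun within its binding domain — blocked (Principle B).
— Tanya: subject of the clause headed by 'conceded'; c-commands the pronoun but lies outside its binding domain — allowed.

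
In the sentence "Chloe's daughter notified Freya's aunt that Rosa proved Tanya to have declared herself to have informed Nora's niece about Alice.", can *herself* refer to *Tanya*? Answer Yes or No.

Yes

*herself* is a reflexive; Principle A requires it to be bound within its binding domain — the clause headed by 'declared'.
— Tanya: subject of the clause headed by 'declared'; c-commands the reflexive within its binding domain — allowed (Principle A).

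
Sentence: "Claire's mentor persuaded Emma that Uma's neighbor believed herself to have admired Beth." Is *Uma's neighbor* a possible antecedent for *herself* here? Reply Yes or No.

Yes

*herself* is a reflexive; Principle A requires it to be bound within its binding domain — the clause headed by 'believed'.
— Uma's neighbor: subject of the clause headed by 'believed'; c-commands the reflexive within its binding domain — allowed (Principle A).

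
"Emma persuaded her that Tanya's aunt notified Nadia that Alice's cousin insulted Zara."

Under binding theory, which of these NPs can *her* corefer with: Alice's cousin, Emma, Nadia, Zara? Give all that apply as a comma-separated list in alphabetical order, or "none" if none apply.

none

*her* is a pronoun; Principle B requires it to be free in its binding domain — the matrix clause.
— Alice's cousin: subject of the clause headed by 'insulted'; is c-commanded by the pronoun; coreference would bind this R-expression — blocked (Principle C).
— Emma: subject of the matrix clause; c-commands the pronoun within its binding domain — blocked (Principle B).
— Nadia: object of the clause headed by 'notified'; is c-commanded by the pronoun; coreference would bind this R-expression — blocked (Principle C).
— Zara: object of the clause headed by 'insulted'; is c-commanded by the pronoun; coreference would bind this R-expression — blocked (Principle C).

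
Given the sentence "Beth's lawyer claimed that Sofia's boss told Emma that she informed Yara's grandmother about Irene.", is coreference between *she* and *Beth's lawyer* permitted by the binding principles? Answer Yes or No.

*she* is a pronoun; Principle B requires it to be free in its binding domain — the clause headed by 'informed'.
— Beth's lawyer: subject of the matrix clause; c-commands the pronoun but lies outside its binding domain — allowed.

Yes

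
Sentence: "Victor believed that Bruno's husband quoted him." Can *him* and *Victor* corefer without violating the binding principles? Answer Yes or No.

*Victor* is an R-expression; Principle C requires it to be free (not bound by any c-commanding expression).
— him: object of the clause headed by 'quoted'; the pronoun does not c-command the R-expression — coreference allowed.

Yes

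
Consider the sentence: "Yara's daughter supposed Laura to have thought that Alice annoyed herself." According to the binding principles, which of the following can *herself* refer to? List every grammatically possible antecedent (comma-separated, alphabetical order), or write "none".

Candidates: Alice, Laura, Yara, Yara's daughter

Alice

*herself* is a reflexive; Principle A requires it to be bound within its binding domain — the clause headed by 'annoyed'.
— Alice: subject of the clause headed by 'annoyed'; c-commands the reflexive within its binding domain — allowed (Principle A).
— Laura: subject of the clause headed by 'thought'; c-commands the reflexive but lies outside its binding domain — cannot bind it (Principle A).
— Yara: possessor inside the subject DP of the matrix clause; does not c-command the reflexive — cannot bind it (Principle A).
— Yara's daughter: subject of the matrix clause; c-commands the reflexive but lies outside its binding domain — cannot bind it (Principle A).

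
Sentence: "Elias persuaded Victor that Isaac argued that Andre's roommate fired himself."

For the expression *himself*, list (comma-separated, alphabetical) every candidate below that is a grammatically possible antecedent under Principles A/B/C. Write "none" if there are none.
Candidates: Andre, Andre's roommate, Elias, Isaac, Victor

*himself* is a reflexive; Principle A requires it to be bound within its binding domain — the clause headed by 'fired'.
— Andre: possessor inside the subject DP of the clause headed by 'fired'; does not c-command the reflexive — cannot bind it (Principle A).
— Andre's roommate: subject of the clause headed by 'fired'; c-commands the reflexive within its binding domain — allowed (Principle A).
— Elias: subject of the matrix clause; c-commands the reflexive but lies outside its binding domain — cannot bind it (Principle A).
— Isaac: subject of the clause headed by 'argued'; c-commands the reflexive but lies outside its binding domain — cannot bind it (Principle A).
— Victor: object of the matrix clause; c-commands the reflexive but lies outside its binding domain — cannot bind it (Principle A).

Andre's roommate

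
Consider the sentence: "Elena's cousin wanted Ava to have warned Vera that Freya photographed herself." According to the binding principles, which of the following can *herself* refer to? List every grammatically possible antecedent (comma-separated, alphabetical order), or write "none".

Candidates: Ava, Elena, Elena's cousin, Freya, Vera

Freya

*herself* is a reflexive; Principle A requires it to be bound within its binding domain — the clause headed by 'photographed'.
— Ava: subject of the clause headed by 'warned'; c-commands the reflexive but lies outside its binding domain — cannot bind it (Principle A).
— Elena: possessor inside the subject DP of the matrix clause; does not c-command the reflexive — cannot bind it (Principle A).
— Elena's cousin: subject of the matrix clause; c-commands the reflexive but lies outside its binding domain — cannot bind it (Principle A).
— Freya: subject of the clause headed by 'photographed'; c-commands the reflexive within its binding domain — allowed (Principle A).
— Vera: object of the clause headed by 'warned'; c-commands the reflexive but lies outside its binding domain — cannot bind it (Principle A).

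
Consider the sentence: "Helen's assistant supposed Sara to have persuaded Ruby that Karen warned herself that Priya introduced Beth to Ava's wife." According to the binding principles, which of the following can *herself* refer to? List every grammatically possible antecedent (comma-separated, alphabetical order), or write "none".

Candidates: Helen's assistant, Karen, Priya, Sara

Karen

*herself* is a reflexive; Principle A requires it to be bound within its binding domain — the clause headed by 'warned'.
— Helen's assistant: subject of the matrix clause; c-commands the reflexive but lies outside its binding domain — cannot bind it (Principle A).
— Karen: subject of the clause headed by 'warned'; c-commands the reflexive within its binding domain — allowed (Principle A).
— Priya: subject of the clause headed by 'introduced'; does not c-command the reflexive — cannot bind it (Principle A).
— Sara: subject of the clause headed by 'persuaded'; c-commands the reflexive but lies outside its binding domain — cannot bind it (Principle A).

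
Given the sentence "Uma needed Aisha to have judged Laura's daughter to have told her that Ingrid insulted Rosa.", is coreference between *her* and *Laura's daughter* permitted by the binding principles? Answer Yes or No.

No

*her* is a pronoun; Principle B requires it to be free in its binding domain — the clause headed by 'told'.
— Laura's daughter: subject of the clause headed by 'told'; c-commands the pronoun within its binding domain — blocked (Principle B).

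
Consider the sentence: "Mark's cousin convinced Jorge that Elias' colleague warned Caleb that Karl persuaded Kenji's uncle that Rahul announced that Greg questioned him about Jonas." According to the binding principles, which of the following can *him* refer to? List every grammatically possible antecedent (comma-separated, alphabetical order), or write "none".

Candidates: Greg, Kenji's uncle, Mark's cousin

*him* is a pronoun; Principle B requires it to be free in its binding domain — the clause headed by 'questioned'.
— Greg: subject of the clause headed by 'questioned'; c-commands the pronoun within its binding domain — blocked (Principle B).
— Kenji's uncle: object of the clause headed by 'persuaded'; c-commands the pronoun but lies outside its binding domain — allowed.
— Mark's cousin: subject of the matrix clause; c-commands the pronoun but lies outside its binding domain — allowed.

Kenji's uncle, Mark's cousin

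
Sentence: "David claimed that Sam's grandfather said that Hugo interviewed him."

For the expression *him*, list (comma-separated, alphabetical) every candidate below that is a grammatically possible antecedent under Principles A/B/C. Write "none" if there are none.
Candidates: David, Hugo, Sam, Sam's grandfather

David, Sam, Sam's grandfather

*him* is a pronoun; Principle B requires it to be free in its binding domain — the clause headed by 'interviewed'.
— David: subject of the matrix clause; c-commands the pronoun but lies outside its binding domain — allowed.
— Hugo: subject of the clause headed by 'interviewed'; c-commands the pronoun within its binding domain — blocked (Principle B).
— Sam: possessor inside the subject DP of the clause headed by 'said'; does not c-command the pronoun — Principle B does not apply; allowed.
— Sam's grandfather: subject of the clause headed by 'said'; c-commands the pronoun but lies outside its binding domain — allowed.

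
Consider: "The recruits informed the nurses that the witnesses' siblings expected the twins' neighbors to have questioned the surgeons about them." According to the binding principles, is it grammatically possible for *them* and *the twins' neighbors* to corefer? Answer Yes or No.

No

*them* is a pronoun; Principle B requires it to be free in its binding domain — the clause headed by 'questioned'.
— the twins' neighbors: subject of the clause headed by 'questioned'; c-commands the pronoun within its binding domain — blocked (Principle B).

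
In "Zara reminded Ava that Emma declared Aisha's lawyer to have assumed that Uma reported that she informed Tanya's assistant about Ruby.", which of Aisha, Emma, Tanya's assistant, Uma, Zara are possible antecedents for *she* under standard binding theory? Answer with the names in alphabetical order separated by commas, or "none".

Aisha, Emma, Uma, Zara

*she* is a pronoun; Principle B requires it to be free in its binding domain — the clause headed by 'informed'.
— Aisha: possessor inside the subject DP of the clause headed by 'assumed'; does not c-command the pronoun — Principle B does not apply; allowed.
— Emma: subject of the clause headed by 'declared'; c-commands the pronoun but lies outside its binding domain — allowed.
— Tanya's assistant: object of the clause headed by 'informed'; is c-commanded by the pronoun; coreference would bind this R-expression — blocked (Principle C).
— Uma: subject of the clause headed by 'reported'; c-commands the pronoun but lies outside its binding domain — allowed.
— Zara: subject of the matrix clause; c-commands the pronoun but lies outside its binding domain — allowed.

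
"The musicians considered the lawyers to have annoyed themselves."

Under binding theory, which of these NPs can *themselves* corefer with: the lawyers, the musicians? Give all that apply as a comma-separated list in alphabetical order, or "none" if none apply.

the lawyers

*themselves* is a reflexive; Principle A requires it to be bound within its binding domain — the clause headed by 'annoyed'.
— the lawyers: subject of the clause headed by 'annoyed'; c-commands the reflexive within its binding domain — allowed (Principle A).
— the musicians: subject of the matrix clause; c-commands the reflexive but lies outside its binding domain — cannot bind it (Principle A).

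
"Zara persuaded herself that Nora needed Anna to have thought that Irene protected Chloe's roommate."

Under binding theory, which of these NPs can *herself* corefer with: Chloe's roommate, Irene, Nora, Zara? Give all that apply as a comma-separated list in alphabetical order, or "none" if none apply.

*herself* is a reflexive; Principle A requires it to be bound within its binding domain — the matrix clause.
— Chloe's roommate: object of the clause headed by 'protected'; does not c-command the reflexive — cannot bind it (Principle A).
— Irene: subject of the clause headed by 'protected'; does not c-command the reflexive — cannot bind it (Principle A).
— Nora: subject of the clause headed by 'needed'; does not c-command the reflexive — cannot bind it (Principle A).
— Zara: subject of the matrix clause; c-commands the reflexive within its binding domain — allowed (Principle A).

Zara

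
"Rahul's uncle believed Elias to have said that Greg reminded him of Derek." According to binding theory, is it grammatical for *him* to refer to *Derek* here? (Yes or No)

*Derek* is an R-expression; Principle C requires it to be free (not bound by any c-commanding expression).
— him: object of the clause headed by 'reminded'; the pronoun c-commands the R-expression — coreference blocked (Principle C).

No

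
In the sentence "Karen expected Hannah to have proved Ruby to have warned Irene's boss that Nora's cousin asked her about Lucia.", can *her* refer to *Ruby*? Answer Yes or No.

Yes

*her* is a pronoun; Principle B requires it to be free in its binding domain — the clause headed by 'asked'.
— Ruby: subject of the clause headed by 'warned'; c-commands the pronoun but lies outside its binding domain — allowed.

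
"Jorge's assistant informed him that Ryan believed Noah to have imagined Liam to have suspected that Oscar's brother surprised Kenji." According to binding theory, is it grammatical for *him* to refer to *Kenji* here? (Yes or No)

*Kenji* is an R-expression; Principle C requires it to be free (not bound by any c-commanding expression).
— him: object of the matrix clause; the pronoun c-commands the R-expression — coreference blocked (Principle C).

No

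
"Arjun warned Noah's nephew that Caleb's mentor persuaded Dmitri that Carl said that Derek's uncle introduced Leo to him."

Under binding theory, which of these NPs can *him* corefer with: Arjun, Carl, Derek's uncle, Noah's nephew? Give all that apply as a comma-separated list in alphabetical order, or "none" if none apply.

*him* is a pronoun; Principle B requires it to be free in its binding domain — the clause headed by 'introduced'.
— Arjun: subject of the matrix clause; c-commands the pronoun but lies outside its binding domain — allowed.
— Carl: subject of the clause headed by 'said'; c-commands the pronoun but lies outside its binding domain — allowed.
— Derek's uncle: subject of the clause headed by 'introduced'; c-commands the pronoun within its binding domain — blocked (Principle B).
— Noah's nephew: object of the matrix clause; c-commands the pronoun but lies outside its binding domain — allowed.

Arjun, Carl, Noah's nephew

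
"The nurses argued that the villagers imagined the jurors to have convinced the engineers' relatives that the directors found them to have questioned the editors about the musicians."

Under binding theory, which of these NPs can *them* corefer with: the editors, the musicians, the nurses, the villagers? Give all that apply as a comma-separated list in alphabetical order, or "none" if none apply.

the nurses, the villagers

*them* is a pronoun; Principle B requires it to be free in its binding domain — the clause headed by 'found'.
— the editors: object of the clause headed by 'questioned'; is c-commanded by the pronoun; coreference would bind this R-expression — blocked (Principle C).
— the musicians: second object of the clause headed by 'questioned'; is c-commanded by the pronoun; coreference would bind this R-expression — blocked (Principle C).
— the nurses: subject of the matrix clause; c-commands the pronoun but lies outside its binding domain — allowed.
— the villagers: subject of the clause headed by 'imagined'; c-commands the pronoun but lies outside its binding domain — allowed.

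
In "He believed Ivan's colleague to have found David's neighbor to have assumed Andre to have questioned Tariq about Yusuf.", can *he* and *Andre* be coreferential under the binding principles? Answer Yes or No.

*Andre* is an R-expression; Principle C requires it to be free (not bound by any c-commanding expression).
— he: subject of the matrix clause; the pronoun c-commands the R-expression — coreference blocked (Principle C).

No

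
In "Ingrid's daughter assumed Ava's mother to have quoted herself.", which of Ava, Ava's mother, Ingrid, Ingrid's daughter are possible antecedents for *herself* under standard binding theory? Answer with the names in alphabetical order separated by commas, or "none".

Ava's mother

*herself* is a reflexive; Principle A requires it to be bound within its binding domain — the clause headed by 'quoted'.
— Ava: possessor inside the subject DP of the clause headed by 'quoted'; does not c-command the reflexive — cannot bind it (Principle A).
— Ava's mother: subject of the clause headed by 'quoted'; c-commands the reflexive within its binding domain — allowed (Principle A).
— Ingrid: possessor inside the subject DP of the matrix clause; does not c-command the reflexive — cannot bind it (Principle A).
— Ingrid's daughter: subject of the matrix clause; c-commands the reflexive but lies outside its binding domain — cannot bind it (Principle A).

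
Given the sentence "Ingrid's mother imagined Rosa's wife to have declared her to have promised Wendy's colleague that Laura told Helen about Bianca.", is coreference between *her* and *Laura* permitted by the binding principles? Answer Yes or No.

*her* is a pronoun; Principle B requires it to be free in its binding domain — the clause headed by 'declared'.
— Laura: subject of the clause headed by 'told'; is c-commanded by the pronoun; coreference would bind this R-expression — blocked (Principle C).

No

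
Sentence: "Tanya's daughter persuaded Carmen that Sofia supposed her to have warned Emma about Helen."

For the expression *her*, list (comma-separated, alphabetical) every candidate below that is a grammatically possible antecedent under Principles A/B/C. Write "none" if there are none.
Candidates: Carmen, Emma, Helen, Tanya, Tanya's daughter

Carmen, Tanya, Tanya's daughter

*her* is a pronoun; Principle B requires it to be free in its binding domain — the clause headed by 'supposed'.
— Carmen: object of the matrix clause; c-commands the pronoun but lies outside its binding domain — allowed.
— Emma: object of the clause headed by 'warned'; is c-commanded by the pronoun; coreference would bind this R-expression — blocked (Principle C).
— Helen: second object of the clause headed by 'warned'; is c-commanded by the pronoun; coreference would bind this R-expression — blocked (Principle C).
— Tanya: possessor inside the subject DP of the matrix clause; does not c-command the pronoun — Principle B does not apply; allowed.
— Tanya's daughter: subject of the matrix clause; c-commands the pronoun but lies outside its binding domain — allowed.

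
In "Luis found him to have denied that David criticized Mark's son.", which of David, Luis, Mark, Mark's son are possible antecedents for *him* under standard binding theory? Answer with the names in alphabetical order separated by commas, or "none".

none

*him* is a pronoun; Principle B requires it to be free in its binding domain — the matrix clause.
— David: subject of the clause headed by 'criticized'; is c-commanded by the pronoun; coreference would bind this R-expression — blocked (Principle C).
— Luis: subject of the matrix clause; c-commands the pronoun within its binding domain — blocked (Principle B).
— Mark: possessor inside the object DP of the clause headed by 'criticized'; is c-commanded by the pronoun; coreference would bind this R-expression — blocked (Principle C).
— Mark's son: object of the clause headed by 'criticized'; is c-commanded by the pronoun; coreference would bind this R-expression — blocked (Principle C).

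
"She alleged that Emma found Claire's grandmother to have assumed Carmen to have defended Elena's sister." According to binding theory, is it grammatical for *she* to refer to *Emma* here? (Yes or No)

*Emma* is an R-expression; Principle C requires it to be free (not bound by any c-commanding expression).
— she: subject of the matrix clause; the pronoun c-commands the R-expression — coreference blocked (Principle C).

No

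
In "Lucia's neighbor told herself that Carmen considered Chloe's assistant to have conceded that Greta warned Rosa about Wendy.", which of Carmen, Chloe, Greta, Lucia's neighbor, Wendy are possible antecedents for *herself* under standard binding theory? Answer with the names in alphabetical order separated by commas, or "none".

Lucia's neighbor

*herself* is a reflexive; Principle A requires it to be bound within its binding domain — the matrix clause.
— Carmen: subject of the clause headed by 'considered'; does not c-command the reflexive — cannot bind it (Principle A).
— Chloe: possessor inside the subject DP of the clause headed by 'conceded'; does not c-command the reflexive — cannot bind it (Principle A).
— Greta: subject of the clause headed by 'warned'; does not c-command the reflexive — cannot bind it (Principle A).
— Lucia's neighbor: subject of the matrix clause; c-commands the reflexive within its binding domain — allowed (Principle A).
— Wendy: second object of the clause headed by 'warned'; does not c-command the reflexive — cannot bind it (Principle A).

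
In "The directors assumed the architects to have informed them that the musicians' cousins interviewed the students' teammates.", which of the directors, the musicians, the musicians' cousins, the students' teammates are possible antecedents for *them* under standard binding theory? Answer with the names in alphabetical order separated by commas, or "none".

the directors

*them* is a pronoun; Principle B requires it to be free in its binding domain — the clause headed by 'informed'.
— the directors: subject of the matrix clause; c-commands the pronoun but lies outside its binding domain — allowed.
— the musicians: possessor inside the subject DP of the clause headed by 'interviewed'; is c-commanded by the pronoun; coreference would bind this R-expression — blocked (Principle C).
— the musicians' cousins: subject of the clause headed by 'interviewed'; is c-commanded by the pronoun; coreference would bind this R-expression — blocked (Principle C).
— the students' teammates: object of the clause headed by 'interviewed'; is c-commanded by the pronoun; coreference would bind this R-expression — blocked (Principle C).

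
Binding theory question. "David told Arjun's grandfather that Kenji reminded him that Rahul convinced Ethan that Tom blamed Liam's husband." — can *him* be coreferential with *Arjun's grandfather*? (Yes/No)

Yes

*him* is a pronoun; Principle B requires it to be free in its binding domain — the clause headed by 'reminded'.
— Arjun's grandfather: object of the matrix clause; c-commands the pronoun but lies outside its binding domain — allowed.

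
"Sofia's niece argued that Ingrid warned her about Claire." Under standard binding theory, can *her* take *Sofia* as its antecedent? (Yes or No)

Yes

*her* is a pronoun; Principle B requires it to be free in its binding domain — the clause headed by 'warned'.
— Sofia: possessor inside the subject DP of the matrix clause; does not c-command the pronoun — Principle B does not apply; allowed.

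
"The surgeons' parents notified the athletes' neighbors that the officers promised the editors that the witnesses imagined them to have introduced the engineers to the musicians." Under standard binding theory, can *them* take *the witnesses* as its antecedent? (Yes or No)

*them* is a pronoun; Principle B requires it to be free in its binding domain — the clause headed by 'imagined'.
— the witnesses: subject of the clause headed by 'imagined'; c-commands the pronoun within its binding domain — blocked (Principle B).

No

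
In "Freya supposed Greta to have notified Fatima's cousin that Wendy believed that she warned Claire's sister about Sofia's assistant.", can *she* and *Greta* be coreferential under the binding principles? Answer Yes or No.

*Greta* is an R-expression; Principle C requires it to be free (not bound by any c-commanding expression).
— she: subject of the clause headed by 'warned'; the pronoun does not c-command the R-expression — coreference allowed.

Yes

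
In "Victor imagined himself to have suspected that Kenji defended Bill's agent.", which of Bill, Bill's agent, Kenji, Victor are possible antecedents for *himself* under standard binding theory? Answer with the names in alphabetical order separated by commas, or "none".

Victor

*himself* is a reflexive; Principle A requires it to be bound within its binding domain — the matrix clause.
— Bill: possessor inside the object DP of the clause headed by 'defended'; does not c-command the reflexive — cannot bind it (Principle A).
— Bill's agent: object of the clause headed by 'defended'; does not c-command the reflexive — cannot bind it (Principle A).
— Kenji: subject of the clause headed by 'defended'; does not c-command the reflexive — cannot bind it (Principle A).
— Victor: subject of the matrix clause; c-commands the reflexive within its binding domain — allowed (Principle A).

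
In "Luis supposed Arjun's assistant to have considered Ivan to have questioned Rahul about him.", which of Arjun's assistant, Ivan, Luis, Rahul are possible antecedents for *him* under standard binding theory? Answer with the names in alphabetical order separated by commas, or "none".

*him* is a pronoun; Principle B requires it to be free in its binding domain — the clause headed by 'questioned'.
— Arjun's assistant: subject of the clause headed by 'considered'; c-commands the pronoun but lies outside its binding domain — allowed.
— Ivan: subject of the clause headed by 'questioned'; c-commands the pronoun within its binding domain — blocked (Principle B).
— Luis: subject of the matrix clause; c-commands the pronoun but lies outside its binding domain — allowed.
— Rahul: object of the clause headed by 'questioned'; c-commands the pronoun within its binding domain — blocked (Principle B).

Arjun's assistant, Luis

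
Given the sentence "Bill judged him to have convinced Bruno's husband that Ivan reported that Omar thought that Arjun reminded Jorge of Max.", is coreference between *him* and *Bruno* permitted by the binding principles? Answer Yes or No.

*him* is a pronoun; Principle B requires it to be free in its binding domain — the matrix clause.
— Bruno: possessor inside the object DP of the clause headed by 'convinced'; is c-commanded by the pronoun; coreference would bind this R-expression — blocked (Principle C).

No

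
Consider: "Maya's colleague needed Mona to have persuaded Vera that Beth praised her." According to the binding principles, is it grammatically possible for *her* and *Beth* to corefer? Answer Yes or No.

*her* is a pronoun; Principle B requires it to be free in its binding domain — the clause headed by 'praised'.
— Beth: subject of the clause headed by 'praised'; c-commands the pronoun within its binding domain — blocked (Principle B).

No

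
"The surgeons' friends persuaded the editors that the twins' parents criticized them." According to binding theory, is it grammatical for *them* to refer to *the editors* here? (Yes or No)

Yes

*the editors* is an R-expression; Principle C requires it to be free (not bound by any c-commanding expression).
— them: object of the clause headed by 'criticized'; the pronoun does not c-command the R-expression — coreference allowed.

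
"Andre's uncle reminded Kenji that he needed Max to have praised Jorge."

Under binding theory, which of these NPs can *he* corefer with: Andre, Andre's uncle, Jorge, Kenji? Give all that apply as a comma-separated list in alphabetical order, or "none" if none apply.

*he* is a pronoun; Principle B requires it to be free in its binding domain — the clause headed by 'needed'.
— Andre: possessor inside the subject DP of the matrix clause; does not c-command the pronoun — Principle B does not apply; allowed.
— Andre's uncle: subject of the matrix clause; c-commands the pronoun but lies outside its binding domain — allowed.
— Jorge: object of the clause headed by 'praised'; is c-commanded by the pronoun; coreference would bind this R-expression — blocked (Principle C).
— Kenji: object of the matrix clause; c-commands the pronoun but lies outside its binding domain — allowed.

Andre, Andre's uncle, Kenji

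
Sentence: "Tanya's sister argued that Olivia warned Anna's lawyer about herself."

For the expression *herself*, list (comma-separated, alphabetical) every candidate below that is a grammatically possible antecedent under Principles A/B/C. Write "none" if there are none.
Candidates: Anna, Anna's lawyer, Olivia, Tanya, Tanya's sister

Anna's lawyer, Olivia

*herself* is a reflexive; Principle A requires it to be bound within its binding domain — the clause headed by 'warned'.
— Anna: possessor inside the object DP of the clause headed by 'warned'; does not c-command the reflexive — cannot bind it (Principle A).
— Anna's lawyer: object of the clause headed by 'warned'; c-commands the reflexive within its binding domain — allowed (Principle A).
— Olivia: subject of the clause headed by 'warned'; c-commands the reflexive within its binding domain — allowed (Principle A).
— Tanya: possessor inside the subject DP of the matrix clause; does not c-command the reflexive — cannot bind it (Principle A).
— Tanya's sister: subject of the matrix clause; c-commands the reflexive but lies outside its binding domain — cannot bind it (Principle A).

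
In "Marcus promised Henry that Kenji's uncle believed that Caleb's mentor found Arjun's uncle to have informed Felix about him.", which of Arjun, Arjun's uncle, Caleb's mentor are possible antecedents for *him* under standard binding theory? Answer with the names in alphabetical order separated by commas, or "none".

Arjun, Caleb's mentor

*him* is a pronoun; Principle B requires it to be free in its binding domain — the clause headed by 'informed'.
— Arjun: possessor inside the subject DP of the clause headed by 'informed'; does not c-command the pronoun — Principle B does not apply; allowed.
— Arjun's uncle: subject of the clause headed by 'informed'; c-commands the pronoun within its binding domain — blocked (Principle B).
— Caleb's mentor: subject of the clause headed by 'found'; c-commands the pronoun but lies outside its binding domain — allowed.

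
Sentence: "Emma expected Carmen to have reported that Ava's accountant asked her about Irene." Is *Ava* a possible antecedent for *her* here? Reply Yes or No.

Yes

*her* is a pronoun; Principle B requires it to be free in its binding domain — the clause headed by 'asked'.
— Ava: possessor inside the subject DP of the clause headed by 'asked'; does not c-command the pronoun — Principle B does not apply; allowed.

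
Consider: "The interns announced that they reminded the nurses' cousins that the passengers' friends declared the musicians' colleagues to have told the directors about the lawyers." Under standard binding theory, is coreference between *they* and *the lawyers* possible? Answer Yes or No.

*the lawyers* is an R-expression; Principle C requires it to be free (not bound by any c-commanding expression).
— they: subject of the clause headed by 'reminded'; the pronoun c-commands the R-expression — coreference blocked (Principle C).

No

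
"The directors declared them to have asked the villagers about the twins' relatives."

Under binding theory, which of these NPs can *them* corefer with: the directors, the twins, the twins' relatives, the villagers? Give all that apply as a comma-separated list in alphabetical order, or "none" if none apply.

*them* is a pronoun; Principle B requires it to be free in its binding domain — the matrix clause.
— the directors: subject of the matrix clause; c-commands the pronoun within its binding domain — blocked (Principle B).
— the twins: possessor inside the second object DP of the clause headed by 'asked'; is c-commanded by the pronoun; coreference would bind this R-expression — blocked (Principle C).
— the twins' relatives: second object of the clause headed by 'asked'; is c-commanded by the pronoun; coreference would bind this R-expression — blocked (Principle C).
— the villagers: object of the clause headed by 'asked'; is c-commanded by the pronoun; coreference would bind this R-expression — blocked (Principle C).

none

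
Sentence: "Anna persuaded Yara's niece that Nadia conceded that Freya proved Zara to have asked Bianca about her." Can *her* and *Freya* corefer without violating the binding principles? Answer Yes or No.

*Freya* is an R-expression; Principle C requires it to be free (not bound by any c-commanding expression).
— her: second object of the clause headed by 'asked'; the pronoun does not c-command the R-expression — coreference allowed.

Yes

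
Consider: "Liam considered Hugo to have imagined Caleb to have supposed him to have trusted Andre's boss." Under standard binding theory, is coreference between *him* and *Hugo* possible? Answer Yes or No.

Yes

*Hugo* is an R-expression; Principle C requires it to be free (not bound by any c-commanding expression).
— him: subject of the clause headed by 'trusted'; the pronoun does not c-command the R-expression — coreference allowed.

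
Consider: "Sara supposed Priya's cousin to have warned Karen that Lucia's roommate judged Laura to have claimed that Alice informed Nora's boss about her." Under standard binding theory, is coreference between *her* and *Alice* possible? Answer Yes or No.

No

*Alice* is an R-expression; Principle C requires it to be free (not bound by any c-commanding expression).
— her: second object of the clause headed by 'informed'; the R-expression locally c-commands the pronoun — coreference blocked (Principle B on the pronoun).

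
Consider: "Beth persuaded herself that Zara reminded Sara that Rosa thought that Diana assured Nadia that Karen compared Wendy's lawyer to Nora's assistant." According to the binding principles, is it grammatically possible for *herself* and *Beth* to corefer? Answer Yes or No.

*herself* is a reflexive; Principle A requires it to be bound within its binding domain — the matrix clause.
— Beth: subject of the matrix clause; c-commands the reflexive within its binding domain — allowed (Principle A).

Yes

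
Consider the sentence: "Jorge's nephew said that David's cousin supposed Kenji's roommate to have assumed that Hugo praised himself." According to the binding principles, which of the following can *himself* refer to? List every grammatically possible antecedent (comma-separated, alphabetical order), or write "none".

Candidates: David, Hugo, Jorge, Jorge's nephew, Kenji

Hugo

*himself* is a reflexive; Principle A requires it to be bound within its binding domain — the clause headed by 'praised'.
— David: possessor inside the subject DP of the clause headed by 'supposed'; does not c-command the reflexive — cannot bind it (Principle A).
— Hugo: subject of the clause headed by 'praised'; c-commands the reflexive within its binding domain — allowed (Principle A).
— Jorge: possessor inside the subject DP of the matrix clause; does not c-command the reflexive — cannot bind it (Principle A).
— Jorge's nephew: subject of the matrix clause; c-commands the reflexive but lies outside its binding domain — cannot bind it (Principle A).
— Kenji: possessor inside the subject DP of the clause headed by 'assumed'; does not c-command the reflexive — cannot bind it (Principle A).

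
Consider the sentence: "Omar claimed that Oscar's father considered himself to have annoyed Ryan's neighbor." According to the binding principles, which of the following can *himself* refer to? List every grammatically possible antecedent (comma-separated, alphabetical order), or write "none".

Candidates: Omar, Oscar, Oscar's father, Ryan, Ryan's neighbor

Oscar's father

*himself* is a reflexive; Principle A requires it to be bound within its binding domain — the clause headed by 'considered'.
— Omar: subject of the matrix clause; c-commands the reflexive but lies outside its binding domain — cannot bind it (Principle A).
— Oscar: possessor inside the subject DP of the clause headed by 'considered'; does not c-command the reflexive — cannot bind it (Principle A).
— Oscar's father: subject of the clause headed by 'considered'; c-commands the reflexive within its binding domain — allowed (Principle A).
— Ryan: possessor inside the object DP of the clause headed by 'annoyed'; does not c-command the reflexive — cannot bind it (Principle A).
— Ryan's neighbor: object of the clause headed by 'annoyed'; does not c-command the reflexive — cannot bind it (Principle A).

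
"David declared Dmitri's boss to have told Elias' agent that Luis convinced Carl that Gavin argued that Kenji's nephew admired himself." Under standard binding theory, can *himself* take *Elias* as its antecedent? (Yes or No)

No

*himself* is a reflexive; Principle A requires it to be bound within its binding domain — the clause headed by 'admired'.
— Elias: possessor inside the object DP of the clause headed by 'told'; does not c-command the reflexive — cannot bind it (Principle A).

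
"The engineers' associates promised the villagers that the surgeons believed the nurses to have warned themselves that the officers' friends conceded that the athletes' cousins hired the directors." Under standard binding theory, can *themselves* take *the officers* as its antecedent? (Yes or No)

*themselves* is a reflexive; Principle A requires it to be bound within its binding domain — the clause headed by 'warned'.
— the officers: possessor inside the subject DP of the clause headed by 'conceded'; does not c-command the reflexive — cannot bind it (Principle A).

No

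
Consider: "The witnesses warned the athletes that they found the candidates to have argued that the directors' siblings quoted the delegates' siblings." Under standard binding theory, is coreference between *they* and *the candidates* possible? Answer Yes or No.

*the candidates* is an R-expression; Principle C requires it to be free (not bound by any c-commanding expression).
— they: subject of the clause headed by 'found'; the pronoun c-commands the R-expression — coreference blocked (Principle C).

No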